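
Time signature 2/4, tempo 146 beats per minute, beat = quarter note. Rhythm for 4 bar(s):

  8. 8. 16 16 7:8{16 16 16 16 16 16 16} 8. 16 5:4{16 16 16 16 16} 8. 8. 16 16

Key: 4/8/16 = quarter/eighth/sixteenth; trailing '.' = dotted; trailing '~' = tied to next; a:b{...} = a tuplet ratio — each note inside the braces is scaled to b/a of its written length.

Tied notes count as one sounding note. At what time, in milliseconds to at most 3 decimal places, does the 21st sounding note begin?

note 21 onset = 15/2b = 3082.192ms

1. 0.0ms @ 0 + 308.219ms (3/4)
2. 308.219ms @ 3/4 + 308.219ms (3/4)
3. 616.438ms @ 3/2 + 102.74ms (1/4)
4. 719.178ms @ 7/4 + 102.74ms (1/4)
5. 821.918ms @ 2 + 117.417ms (2/7)
6. 939.335ms @ 16/7 + 117.417ms (2/7)
7. 1056.751ms @ 18/7 + 117.417ms (2/7)
8. 1174.168ms @ 20/7 + 117.417ms (2/7)
9. 1291.585ms @ 22/7 + 117.417ms (2/7)
10. 1409.002ms @ 24/7 + 117.417ms (2/7)
11. 1526.419ms @ 26/7 + 117.417ms (2/7)
12. 1643.836ms @ 4 + 308.219ms (3/4)
13. 1952.055ms @ 19/4 + 102.74ms (1/4)
14. 2054.795ms @ 5 + 82.192ms (1/5)
15. 2136.986ms @ 26/5 + 82.192ms (1/5)
16. 2219.178ms @ 27/5 + 82.192ms (1/5)
17. 2301.37ms @ 28/5 + 82.192ms (1/5)
18. 2383.562ms @ 29/5 + 82.192ms (1/5)
19. 2465.753ms @ 6 + 308.219ms (3/4)
20. 2773.973ms @ 27/4 + 308.219ms (3/4)
21. 3082.192ms @ 15/2 + 102.74ms (1/4)
22. 3184.932ms @ 31/4 + 102.74ms (1/4)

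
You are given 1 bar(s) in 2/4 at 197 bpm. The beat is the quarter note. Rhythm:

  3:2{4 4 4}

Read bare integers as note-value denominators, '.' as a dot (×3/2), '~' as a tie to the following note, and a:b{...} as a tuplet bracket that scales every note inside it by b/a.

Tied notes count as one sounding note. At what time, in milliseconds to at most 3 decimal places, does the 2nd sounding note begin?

1. 0.0ms @ 0 + 203.046ms (2/3)
2. 203.046ms @ 2/3 + 203.046ms (2/3)
3. 406.091ms @ 4/3 + 203.046ms (2/3)

note 2 onset = 2/3b = 203.046ms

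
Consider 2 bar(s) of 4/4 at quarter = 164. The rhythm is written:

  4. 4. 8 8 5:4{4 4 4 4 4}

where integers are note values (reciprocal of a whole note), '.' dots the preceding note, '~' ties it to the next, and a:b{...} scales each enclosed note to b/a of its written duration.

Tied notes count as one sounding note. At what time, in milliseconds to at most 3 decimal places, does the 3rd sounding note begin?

note 3 onset = 3b = 1097.561ms

1. 0.0ms @ 0 + 548.78ms (3/2)
2. 548.78ms @ 3/2 + 548.78ms (3/2)
3. 1097.561ms @ 3 + 182.927ms (1/2)
4. 1280.488ms @ 7/2 + 182.927ms (1/2)
5. 1463.415ms @ 4 + 292.683ms (4/5)
6. 1756.098ms @ 24/5 + 292.683ms (4/5)
7. 2048.78ms @ 28/5 + 292.683ms (4/5)
8. 2341.463ms @ 32/5 + 292.683ms (4/5)
9. 2634.146ms @ 36/5 + 292.683ms (4/5)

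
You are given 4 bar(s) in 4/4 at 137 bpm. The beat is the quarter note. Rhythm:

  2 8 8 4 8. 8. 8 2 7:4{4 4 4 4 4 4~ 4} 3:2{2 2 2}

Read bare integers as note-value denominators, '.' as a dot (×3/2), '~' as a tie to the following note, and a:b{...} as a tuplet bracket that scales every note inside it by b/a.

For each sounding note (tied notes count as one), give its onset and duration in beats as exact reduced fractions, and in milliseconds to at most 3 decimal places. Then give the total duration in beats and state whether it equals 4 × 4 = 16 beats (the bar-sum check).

1) 0.0ms=0b +875.912ms=2b
2) 875.912ms=2b +218.978ms=1/2b
3) 1094.891ms=5/2b +218.978ms=1/2b
4) 1313.869ms=3b +437.956ms=1b
5) 1751.825ms=4b +328.467ms=3/4b
6) 2080.292ms=19/4b +328.467ms=3/4b
7) 2408.759ms=11/2b +218.978ms=1/2b
8) 2627.737ms=6b +875.912ms=2b
9) 3503.65ms=8b +250.261ms=4/7b
10) 3753.91ms=60/7b +250.261ms=4/7b
11) 4004.171ms=64/7b +250.261ms=4/7b
12) 4254.432ms=68/7b +250.261ms=4/7b
13) 4504.692ms=72/7b +250.261ms=4/7b
14) 4754.953ms=76/7b +500.521ms=8/7b
15) 5255.474ms=12b +583.942ms=4/3b
16) 5839.416ms=40/3b +583.942ms=4/3b
17) 6423.358ms=44/3b +583.942ms=4/3b
Σ=16b of 16 (137bpm 4/4) — PASS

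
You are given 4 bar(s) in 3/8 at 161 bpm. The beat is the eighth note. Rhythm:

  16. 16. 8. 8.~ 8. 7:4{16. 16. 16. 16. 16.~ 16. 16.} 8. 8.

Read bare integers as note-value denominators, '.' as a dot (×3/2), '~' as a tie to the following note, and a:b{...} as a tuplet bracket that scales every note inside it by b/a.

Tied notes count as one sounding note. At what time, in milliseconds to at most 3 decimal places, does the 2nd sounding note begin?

note 2 onset = 3/4b = 279.503ms

1. 0.0ms @ 0 + 279.503ms (3/4)
2. 279.503ms @ 3/4 + 279.503ms (3/4)
3. 559.006ms @ 3/2 + 559.006ms (3/2)
4. 1118.012ms @ 3 + 1118.012ms (3)
5. 2236.025ms @ 6 + 159.716ms (3/7)
6. 2395.741ms @ 45/7 + 159.716ms (3/7)
7. 2555.457ms @ 48/7 + 159.716ms (3/7)
8. 2715.173ms @ 51/7 + 159.716ms (3/7)
9. 2874.889ms @ 54/7 + 319.432ms (6/7)
10. 3194.321ms @ 60/7 + 159.716ms (3/7)
11. 3354.037ms @ 9 + 559.006ms (3/2)
12. 3913.043ms @ 21/2 + 559.006ms (3/2)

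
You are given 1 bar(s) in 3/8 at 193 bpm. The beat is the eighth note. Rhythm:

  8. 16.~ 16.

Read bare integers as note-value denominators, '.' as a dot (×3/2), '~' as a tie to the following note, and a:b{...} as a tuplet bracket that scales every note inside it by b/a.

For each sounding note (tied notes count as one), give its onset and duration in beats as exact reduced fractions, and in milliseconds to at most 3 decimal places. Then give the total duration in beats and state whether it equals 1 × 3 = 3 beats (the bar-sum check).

1) 0.0ms=0b +466.321ms=3/2b
2) 466.321ms=3/2b +466.321ms=3/2b
Σ=3b of 3 (193bpm 3/8) — PASS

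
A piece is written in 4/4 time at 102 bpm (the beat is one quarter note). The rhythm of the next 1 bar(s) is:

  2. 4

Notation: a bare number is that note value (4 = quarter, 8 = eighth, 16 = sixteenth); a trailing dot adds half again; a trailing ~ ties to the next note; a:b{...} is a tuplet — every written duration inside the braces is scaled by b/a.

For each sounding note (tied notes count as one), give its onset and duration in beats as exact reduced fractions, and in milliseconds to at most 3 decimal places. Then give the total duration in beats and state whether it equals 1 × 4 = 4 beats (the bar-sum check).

1) 0.0ms=0b +1764.706ms=3b
2) 1764.706ms=3b +588.235ms=1b
Σ=4b of 4 (102bpm 4/4) — PASS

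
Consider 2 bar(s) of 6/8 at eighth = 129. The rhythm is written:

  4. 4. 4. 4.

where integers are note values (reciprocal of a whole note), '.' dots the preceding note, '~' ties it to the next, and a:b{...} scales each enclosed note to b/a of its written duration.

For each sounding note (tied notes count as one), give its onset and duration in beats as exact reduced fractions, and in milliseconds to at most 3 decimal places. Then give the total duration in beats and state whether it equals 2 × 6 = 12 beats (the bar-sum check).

1) 0.0ms=0b +1395.349ms=3b
2) 1395.349ms=3b +1395.349ms=3b
3) 2790.698ms=6b +1395.349ms=3b
4) 4186.047ms=9b +1395.349ms=3b
Σ=12b of 12 (129bpm 6/8) — PASS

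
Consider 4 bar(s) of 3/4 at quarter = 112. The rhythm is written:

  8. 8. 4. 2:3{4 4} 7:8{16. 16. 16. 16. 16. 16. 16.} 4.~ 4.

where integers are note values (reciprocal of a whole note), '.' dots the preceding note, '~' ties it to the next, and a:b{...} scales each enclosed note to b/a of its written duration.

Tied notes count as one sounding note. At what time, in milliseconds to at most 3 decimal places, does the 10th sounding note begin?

note 10 onset = 54/7b = 4132.653ms

1. 0.0ms @ 0 + 401.786ms (3/4)
2. 401.786ms @ 3/4 + 401.786ms (3/4)
3. 803.571ms @ 3/2 + 803.571ms (3/2)
4. 1607.143ms @ 3 + 803.571ms (3/2)
5. 2410.714ms @ 9/2 + 803.571ms (3/2)
6. 3214.286ms @ 6 + 229.592ms (3/7)
7. 3443.878ms @ 45/7 + 229.592ms (3/7)
8. 3673.469ms @ 48/7 + 229.592ms (3/7)
9. 3903.061ms @ 51/7 + 229.592ms (3/7)
10. 4132.653ms @ 54/7 + 229.592ms (3/7)
11. 4362.245ms @ 57/7 + 229.592ms (3/7)
12. 4591.837ms @ 60/7 + 229.592ms (3/7)
13. 4821.429ms @ 9 + 1607.143ms (3)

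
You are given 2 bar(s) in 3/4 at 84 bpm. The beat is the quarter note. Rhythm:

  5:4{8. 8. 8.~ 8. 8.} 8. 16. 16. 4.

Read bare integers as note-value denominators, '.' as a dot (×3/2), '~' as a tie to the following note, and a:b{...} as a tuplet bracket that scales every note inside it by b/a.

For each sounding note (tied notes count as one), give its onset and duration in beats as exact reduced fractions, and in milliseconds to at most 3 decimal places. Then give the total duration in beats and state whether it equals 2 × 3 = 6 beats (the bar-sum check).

1) 0.0ms=0b +428.571ms=3/5b
2) 428.571ms=3/5b +428.571ms=3/5b
3) 857.143ms=6/5b +857.143ms=6/5b
4) 1714.286ms=12/5b +428.571ms=3/5b
5) 2142.857ms=3b +535.714ms=3/4b
6) 2678.571ms=15/4b +267.857ms=3/8b
7) 2946.429ms=33/8b +267.857ms=3/8b
8) 3214.286ms=9/2b +1071.429ms=3/2b
Σ=6b of 6 (84bpm 3/4) — PASS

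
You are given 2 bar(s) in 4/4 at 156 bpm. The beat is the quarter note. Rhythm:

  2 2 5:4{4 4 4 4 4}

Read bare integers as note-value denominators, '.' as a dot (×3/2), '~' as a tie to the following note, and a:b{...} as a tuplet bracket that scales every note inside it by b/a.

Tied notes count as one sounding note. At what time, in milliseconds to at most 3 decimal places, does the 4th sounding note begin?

note 4 onset = 24/5b = 1846.154ms

1. 0.0ms @ 0 + 769.231ms (2)
2. 769.231ms @ 2 + 769.231ms (2)
3. 1538.462ms @ 4 + 307.692ms (4/5)
4. 1846.154ms @ 24/5 + 307.692ms (4/5)
5. 2153.846ms @ 28/5 + 307.692ms (4/5)
6. 2461.538ms @ 32/5 + 307.692ms (4/5)
7. 2769.231ms @ 36/5 + 307.692ms (4/5)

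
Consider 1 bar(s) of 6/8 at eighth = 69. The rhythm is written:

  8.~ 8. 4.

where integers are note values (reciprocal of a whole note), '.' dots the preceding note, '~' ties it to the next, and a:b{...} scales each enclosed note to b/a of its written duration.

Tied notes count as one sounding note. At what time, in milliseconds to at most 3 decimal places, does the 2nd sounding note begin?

note 2 onset = 3b = 2608.696ms

1. 0.0ms @ 0 + 2608.696ms (3)
2. 2608.696ms @ 3 + 2608.696ms (3)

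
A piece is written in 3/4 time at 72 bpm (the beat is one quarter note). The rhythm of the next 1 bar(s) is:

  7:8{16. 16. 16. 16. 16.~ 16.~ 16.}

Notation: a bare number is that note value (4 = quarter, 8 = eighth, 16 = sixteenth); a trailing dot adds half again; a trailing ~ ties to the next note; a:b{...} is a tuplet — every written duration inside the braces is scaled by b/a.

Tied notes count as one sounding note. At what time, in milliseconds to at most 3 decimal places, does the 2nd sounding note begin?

1. 0.0ms @ 0 + 357.143ms (3/7)
2. 357.143ms @ 3/7 + 357.143ms (3/7)
3. 714.286ms @ 6/7 + 357.143ms (3/7)
4. 1071.429ms @ 9/7 + 357.143ms (3/7)
5. 1428.571ms @ 12/7 + 1071.429ms (9/7)

note 2 onset = 3/7b = 357.143ms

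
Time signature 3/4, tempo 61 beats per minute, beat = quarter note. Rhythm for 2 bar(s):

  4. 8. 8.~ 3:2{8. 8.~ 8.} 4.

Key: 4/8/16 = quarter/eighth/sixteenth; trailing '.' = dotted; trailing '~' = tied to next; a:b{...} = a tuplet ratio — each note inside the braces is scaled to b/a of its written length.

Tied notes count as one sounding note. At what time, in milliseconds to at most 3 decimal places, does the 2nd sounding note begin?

1. 0.0ms @ 0 + 1475.41ms (3/2)
2. 1475.41ms @ 3/2 + 737.705ms (3/4)
3. 2213.115ms @ 9/4 + 1229.508ms (5/4)
4. 3442.623ms @ 7/2 + 983.607ms (1)
5. 4426.23ms @ 9/2 + 1475.41ms (3/2)

note 2 onset = 3/2b = 1475.41ms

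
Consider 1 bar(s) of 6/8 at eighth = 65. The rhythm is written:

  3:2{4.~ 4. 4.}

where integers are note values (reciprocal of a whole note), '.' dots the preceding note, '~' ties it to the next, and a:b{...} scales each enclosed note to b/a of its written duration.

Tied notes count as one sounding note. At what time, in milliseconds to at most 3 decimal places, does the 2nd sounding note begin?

1. 0.0ms @ 0 + 3692.308ms (4)
2. 3692.308ms @ 4 + 1846.154ms (2)

note 2 onset = 4b = 3692.308ms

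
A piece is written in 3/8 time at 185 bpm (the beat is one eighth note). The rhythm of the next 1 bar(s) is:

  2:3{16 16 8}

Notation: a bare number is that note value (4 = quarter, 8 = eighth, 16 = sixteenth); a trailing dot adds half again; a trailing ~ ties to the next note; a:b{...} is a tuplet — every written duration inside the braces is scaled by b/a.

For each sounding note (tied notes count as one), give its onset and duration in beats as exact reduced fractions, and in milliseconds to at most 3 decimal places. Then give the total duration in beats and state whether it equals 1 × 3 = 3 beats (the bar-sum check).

1) 0.0ms=0b +243.243ms=3/4b
2) 243.243ms=3/4b +243.243ms=3/4b
3) 486.486ms=3/2b +486.486ms=3/2b
Σ=3b of 3 (185bpm 3/8) — PASS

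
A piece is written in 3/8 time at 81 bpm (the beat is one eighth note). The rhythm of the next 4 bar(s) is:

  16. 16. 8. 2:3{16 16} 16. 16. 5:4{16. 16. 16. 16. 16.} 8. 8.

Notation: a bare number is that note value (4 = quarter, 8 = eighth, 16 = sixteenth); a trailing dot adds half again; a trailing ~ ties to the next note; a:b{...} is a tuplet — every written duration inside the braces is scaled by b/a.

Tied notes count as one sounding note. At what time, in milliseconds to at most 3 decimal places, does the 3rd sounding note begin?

1. 0.0ms @ 0 + 555.556ms (3/4)
2. 555.556ms @ 3/4 + 555.556ms (3/4)
3. 1111.111ms @ 3/2 + 1111.111ms (3/2)
4. 2222.222ms @ 3 + 555.556ms (3/4)
5. 2777.778ms @ 15/4 + 555.556ms (3/4)
6. 3333.333ms @ 9/2 + 555.556ms (3/4)
7. 3888.889ms @ 21/4 + 555.556ms (3/4)
8. 4444.444ms @ 6 + 444.444ms (3/5)
9. 4888.889ms @ 33/5 + 444.444ms (3/5)
10. 5333.333ms @ 36/5 + 444.444ms (3/5)
11. 5777.778ms @ 39/5 + 444.444ms (3/5)
12. 6222.222ms @ 42/5 + 444.444ms (3/5)
13. 6666.667ms @ 9 + 1111.111ms (3/2)
14. 7777.778ms @ 21/2 + 1111.111ms (3/2)

note 3 onset = 3/2b = 1111.111ms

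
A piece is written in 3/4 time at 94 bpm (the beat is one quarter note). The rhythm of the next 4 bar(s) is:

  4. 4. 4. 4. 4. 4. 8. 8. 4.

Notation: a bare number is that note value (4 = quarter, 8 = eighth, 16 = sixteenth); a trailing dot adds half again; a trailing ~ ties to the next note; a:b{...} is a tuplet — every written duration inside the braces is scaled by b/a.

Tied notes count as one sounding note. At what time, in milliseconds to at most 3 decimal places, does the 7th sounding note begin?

1. 0.0ms @ 0 + 957.447ms (3/2)
2. 957.447ms @ 3/2 + 957.447ms (3/2)
3. 1914.894ms @ 3 + 957.447ms (3/2)
4. 2872.34ms @ 9/2 + 957.447ms (3/2)
5. 3829.787ms @ 6 + 957.447ms (3/2)
6. 4787.234ms @ 15/2 + 957.447ms (3/2)
7. 5744.681ms @ 9 + 478.723ms (3/4)
8. 6223.404ms @ 39/4 + 478.723ms (3/4)
9. 6702.128ms @ 21/2 + 957.447ms (3/2)

note 7 onset = 9b = 5744.681ms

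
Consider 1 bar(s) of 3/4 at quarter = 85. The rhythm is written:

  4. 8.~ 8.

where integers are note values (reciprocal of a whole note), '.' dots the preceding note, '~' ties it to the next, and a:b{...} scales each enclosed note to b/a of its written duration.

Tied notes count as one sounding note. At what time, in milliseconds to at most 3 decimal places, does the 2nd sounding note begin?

note 2 onset = 3/2b = 1058.824ms

1. 0.0ms @ 0 + 1058.824ms (3/2)
2. 1058.824ms @ 3/2 + 1058.824ms (3/2)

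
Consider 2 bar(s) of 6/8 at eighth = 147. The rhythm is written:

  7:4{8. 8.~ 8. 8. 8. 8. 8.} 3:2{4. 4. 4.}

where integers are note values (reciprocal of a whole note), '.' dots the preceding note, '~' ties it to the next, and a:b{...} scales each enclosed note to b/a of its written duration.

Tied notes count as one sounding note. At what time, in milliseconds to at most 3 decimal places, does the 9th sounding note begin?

note 9 onset = 10b = 4081.633ms

1. 0.0ms @ 0 + 349.854ms (6/7)
2. 349.854ms @ 6/7 + 699.708ms (12/7)
3. 1049.563ms @ 18/7 + 349.854ms (6/7)
4. 1399.417ms @ 24/7 + 349.854ms (6/7)
5. 1749.271ms @ 30/7 + 349.854ms (6/7)
6. 2099.125ms @ 36/7 + 349.854ms (6/7)
7. 2448.98ms @ 6 + 816.327ms (2)
8. 3265.306ms @ 8 + 816.327ms (2)
9. 4081.633ms @ 10 + 816.327ms (2)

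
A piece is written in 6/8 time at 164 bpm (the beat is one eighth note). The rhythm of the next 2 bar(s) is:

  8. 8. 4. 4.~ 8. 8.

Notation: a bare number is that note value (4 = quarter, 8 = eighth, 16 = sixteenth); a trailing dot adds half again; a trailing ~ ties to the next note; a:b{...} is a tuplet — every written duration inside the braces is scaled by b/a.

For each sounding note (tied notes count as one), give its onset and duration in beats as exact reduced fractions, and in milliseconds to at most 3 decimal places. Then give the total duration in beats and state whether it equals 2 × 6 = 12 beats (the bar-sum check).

1) 0.0ms=0b +548.78ms=3/2b
2) 548.78ms=3/2b +548.78ms=3/2b
3) 1097.561ms=3b +1097.561ms=3b
4) 2195.122ms=6b +1646.341ms=9/2b
5) 3841.463ms=21/2b +548.78ms=3/2b
Σ=12b of 12 (164bpm 6/8) — PASS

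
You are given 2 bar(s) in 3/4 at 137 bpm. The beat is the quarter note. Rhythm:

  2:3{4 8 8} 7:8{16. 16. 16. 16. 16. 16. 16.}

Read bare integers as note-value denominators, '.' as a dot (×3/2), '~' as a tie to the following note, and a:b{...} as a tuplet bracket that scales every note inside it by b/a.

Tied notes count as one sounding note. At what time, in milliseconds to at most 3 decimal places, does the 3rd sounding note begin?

1. 0.0ms @ 0 + 656.934ms (3/2)
2. 656.934ms @ 3/2 + 328.467ms (3/4)
3. 985.401ms @ 9/4 + 328.467ms (3/4)
4. 1313.869ms @ 3 + 187.696ms (3/7)
5. 1501.564ms @ 24/7 + 187.696ms (3/7)
6. 1689.26ms @ 27/7 + 187.696ms (3/7)
7. 1876.955ms @ 30/7 + 187.696ms (3/7)
8. 2064.651ms @ 33/7 + 187.696ms (3/7)
9. 2252.346ms @ 36/7 + 187.696ms (3/7)
10. 2440.042ms @ 39/7 + 187.696ms (3/7)

note 3 onset = 9/4b = 985.401ms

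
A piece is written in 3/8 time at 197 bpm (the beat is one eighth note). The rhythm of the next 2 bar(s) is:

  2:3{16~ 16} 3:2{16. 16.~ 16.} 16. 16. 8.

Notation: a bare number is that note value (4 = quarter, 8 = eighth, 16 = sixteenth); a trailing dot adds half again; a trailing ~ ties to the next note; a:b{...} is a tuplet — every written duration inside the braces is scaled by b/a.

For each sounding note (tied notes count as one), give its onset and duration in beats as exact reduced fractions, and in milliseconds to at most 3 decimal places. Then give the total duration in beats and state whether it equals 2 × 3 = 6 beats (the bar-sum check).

1) 0.0ms=0b +456.853ms=3/2b
2) 456.853ms=3/2b +152.284ms=1/2b
3) 609.137ms=2b +304.569ms=1b
4) 913.706ms=3b +228.426ms=3/4b
5) 1142.132ms=15/4b +228.426ms=3/4b
6) 1370.558ms=9/2b +456.853ms=3/2b
Σ=6b of 6 (197bpm 3/8) — PASS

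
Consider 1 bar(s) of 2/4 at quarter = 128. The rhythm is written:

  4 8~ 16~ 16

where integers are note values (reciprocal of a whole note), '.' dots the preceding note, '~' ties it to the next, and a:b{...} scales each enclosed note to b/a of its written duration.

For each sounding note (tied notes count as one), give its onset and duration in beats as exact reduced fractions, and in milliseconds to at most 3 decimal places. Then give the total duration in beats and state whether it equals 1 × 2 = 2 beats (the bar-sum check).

1) 0.0ms=0b +468.75ms=1b
2) 468.75ms=1b +468.75ms=1b
Σ=2b of 2 (128bpm 2/4) — PASS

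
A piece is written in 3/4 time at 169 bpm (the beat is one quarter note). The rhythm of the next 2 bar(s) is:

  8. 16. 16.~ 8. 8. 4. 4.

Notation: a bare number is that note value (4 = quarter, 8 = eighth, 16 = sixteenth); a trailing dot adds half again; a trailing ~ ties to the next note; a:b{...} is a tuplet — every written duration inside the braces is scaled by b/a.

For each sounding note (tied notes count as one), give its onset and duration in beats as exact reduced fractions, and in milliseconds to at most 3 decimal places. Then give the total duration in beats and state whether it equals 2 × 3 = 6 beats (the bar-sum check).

1) 0.0ms=0b +266.272ms=3/4b
2) 266.272ms=3/4b +133.136ms=3/8b
3) 399.408ms=9/8b +399.408ms=9/8b
4) 798.817ms=9/4b +266.272ms=3/4b
5) 1065.089ms=3b +532.544ms=3/2b
6) 1597.633ms=9/2b +532.544ms=3/2b
Σ=6b of 6 (169bpm 3/4) — PASS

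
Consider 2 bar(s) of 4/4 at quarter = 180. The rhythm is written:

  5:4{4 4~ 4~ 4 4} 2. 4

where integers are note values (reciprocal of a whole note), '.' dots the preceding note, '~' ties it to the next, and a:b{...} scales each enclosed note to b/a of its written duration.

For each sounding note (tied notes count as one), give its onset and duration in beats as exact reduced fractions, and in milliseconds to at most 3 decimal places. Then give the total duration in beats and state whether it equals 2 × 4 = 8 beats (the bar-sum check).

1) 0.0ms=0b +266.667ms=4/5b
2) 266.667ms=4/5b +800.0ms=12/5b
3) 1066.667ms=16/5b +266.667ms=4/5b
4) 1333.333ms=4b +1000.0ms=3b
5) 2333.333ms=7b +333.333ms=1b
Σ=8b of 8 (180bpm 4/4) — PASS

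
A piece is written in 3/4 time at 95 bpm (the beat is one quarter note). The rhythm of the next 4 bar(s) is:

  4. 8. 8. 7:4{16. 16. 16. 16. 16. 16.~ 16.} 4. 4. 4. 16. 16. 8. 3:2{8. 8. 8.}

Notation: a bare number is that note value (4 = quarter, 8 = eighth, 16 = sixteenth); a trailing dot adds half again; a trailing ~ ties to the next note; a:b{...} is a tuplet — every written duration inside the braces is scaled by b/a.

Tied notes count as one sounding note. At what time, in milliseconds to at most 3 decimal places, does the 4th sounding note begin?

note 4 onset = 3b = 1894.737ms

1. 0.0ms @ 0 + 947.368ms (3/2)
2. 947.368ms @ 3/2 + 473.684ms (3/4)
3. 1421.053ms @ 9/4 + 473.684ms (3/4)
4. 1894.737ms @ 3 + 135.338ms (3/14)
5. 2030.075ms @ 45/14 + 135.338ms (3/14)
6. 2165.414ms @ 24/7 + 135.338ms (3/14)
7. 2300.752ms @ 51/14 + 135.338ms (3/14)
8. 2436.09ms @ 27/7 + 135.338ms (3/14)
9. 2571.429ms @ 57/14 + 270.677ms (3/7)
10. 2842.105ms @ 9/2 + 947.368ms (3/2)
11. 3789.474ms @ 6 + 947.368ms (3/2)
12. 4736.842ms @ 15/2 + 947.368ms (3/2)
13. 5684.211ms @ 9 + 236.842ms (3/8)
14. 5921.053ms @ 75/8 + 236.842ms (3/8)
15. 6157.895ms @ 39/4 + 473.684ms (3/4)
16. 6631.579ms @ 21/2 + 315.789ms (1/2)
17. 6947.368ms @ 11 + 315.789ms (1/2)
18. 7263.158ms @ 23/2 + 315.789ms (1/2)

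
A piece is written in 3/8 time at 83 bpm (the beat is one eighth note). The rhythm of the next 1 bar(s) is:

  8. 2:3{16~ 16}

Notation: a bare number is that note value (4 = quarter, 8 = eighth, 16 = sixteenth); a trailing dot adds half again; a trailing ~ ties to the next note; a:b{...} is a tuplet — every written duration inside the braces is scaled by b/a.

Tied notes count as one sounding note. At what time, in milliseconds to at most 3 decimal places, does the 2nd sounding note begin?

note 2 onset = 3/2b = 1084.337ms

1. 0.0ms @ 0 + 1084.337ms (3/2)
2. 1084.337ms @ 3/2 + 1084.337ms (3/2)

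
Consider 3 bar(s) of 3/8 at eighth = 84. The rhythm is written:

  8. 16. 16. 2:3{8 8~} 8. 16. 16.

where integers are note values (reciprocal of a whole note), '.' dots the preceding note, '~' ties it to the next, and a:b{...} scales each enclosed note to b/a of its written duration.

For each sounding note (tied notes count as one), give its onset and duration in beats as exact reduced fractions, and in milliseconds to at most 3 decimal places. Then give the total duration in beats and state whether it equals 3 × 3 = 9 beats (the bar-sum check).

1) 0.0ms=0b +1071.429ms=3/2b
2) 1071.429ms=3/2b +535.714ms=3/4b
3) 1607.143ms=9/4b +535.714ms=3/4b
4) 2142.857ms=3b +1071.429ms=3/2b
5) 3214.286ms=9/2b +2142.857ms=3b
6) 5357.143ms=15/2b +535.714ms=3/4b
7) 5892.857ms=33/4b +535.714ms=3/4b
Σ=9b of 9 (84bpm 3/8) — PASS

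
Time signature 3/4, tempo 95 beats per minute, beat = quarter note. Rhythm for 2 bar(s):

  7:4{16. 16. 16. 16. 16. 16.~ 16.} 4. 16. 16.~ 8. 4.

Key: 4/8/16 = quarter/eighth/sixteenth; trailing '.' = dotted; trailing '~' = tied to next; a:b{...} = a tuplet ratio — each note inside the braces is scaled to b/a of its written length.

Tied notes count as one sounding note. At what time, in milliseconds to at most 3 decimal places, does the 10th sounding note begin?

1. 0.0ms @ 0 + 135.338ms (3/14)
2. 135.338ms @ 3/14 + 135.338ms (3/14)
3. 270.677ms @ 3/7 + 135.338ms (3/14)
4. 406.015ms @ 9/14 + 135.338ms (3/14)
5. 541.353ms @ 6/7 + 135.338ms (3/14)
6. 676.692ms @ 15/14 + 270.677ms (3/7)
7. 947.368ms @ 3/2 + 947.368ms (3/2)
8. 1894.737ms @ 3 + 236.842ms (3/8)
9. 2131.579ms @ 27/8 + 710.526ms (9/8)
10. 2842.105ms @ 9/2 + 947.368ms (3/2)

note 10 onset = 9/2b = 2842.105ms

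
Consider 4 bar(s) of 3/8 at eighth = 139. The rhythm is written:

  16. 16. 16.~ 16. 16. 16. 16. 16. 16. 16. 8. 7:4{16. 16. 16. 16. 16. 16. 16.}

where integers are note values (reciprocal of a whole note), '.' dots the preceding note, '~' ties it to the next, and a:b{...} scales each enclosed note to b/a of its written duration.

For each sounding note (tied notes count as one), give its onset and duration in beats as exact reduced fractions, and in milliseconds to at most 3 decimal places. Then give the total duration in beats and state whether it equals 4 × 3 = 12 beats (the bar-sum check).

1) 0.0ms=0b +323.741ms=3/4b
2) 323.741ms=3/4b +323.741ms=3/4b
3) 647.482ms=3/2b +647.482ms=3/2b
4) 1294.964ms=3b +323.741ms=3/4b
5) 1618.705ms=15/4b +323.741ms=3/4b
6) 1942.446ms=9/2b +323.741ms=3/4b
7) 2266.187ms=21/4b +323.741ms=3/4b
8) 2589.928ms=6b +323.741ms=3/4b
9) 2913.669ms=27/4b +323.741ms=3/4b
10) 3237.41ms=15/2b +647.482ms=3/2b
11) 3884.892ms=9b +184.995ms=3/7b
12) 4069.887ms=66/7b +184.995ms=3/7b
13) 4254.882ms=69/7b +184.995ms=3/7b
14) 4439.877ms=72/7b +184.995ms=3/7b
15) 4624.872ms=75/7b +184.995ms=3/7b
16) 4809.866ms=78/7b +184.995ms=3/7b
17) 4994.861ms=81/7b +184.995ms=3/7b
Σ=12b of 12 (139bpm 3/8) — PASS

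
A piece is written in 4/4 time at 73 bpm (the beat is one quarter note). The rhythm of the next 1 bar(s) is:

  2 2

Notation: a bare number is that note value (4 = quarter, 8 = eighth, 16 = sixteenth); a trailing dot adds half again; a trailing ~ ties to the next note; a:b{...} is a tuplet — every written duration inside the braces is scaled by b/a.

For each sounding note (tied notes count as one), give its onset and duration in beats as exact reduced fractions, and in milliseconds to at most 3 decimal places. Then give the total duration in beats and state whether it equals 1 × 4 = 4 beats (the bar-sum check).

1) 0.0ms=0b +1643.836ms=2b
2) 1643.836ms=2b +1643.836ms=2b
Σ=4b of 4 (73bpm 4/4) — PASS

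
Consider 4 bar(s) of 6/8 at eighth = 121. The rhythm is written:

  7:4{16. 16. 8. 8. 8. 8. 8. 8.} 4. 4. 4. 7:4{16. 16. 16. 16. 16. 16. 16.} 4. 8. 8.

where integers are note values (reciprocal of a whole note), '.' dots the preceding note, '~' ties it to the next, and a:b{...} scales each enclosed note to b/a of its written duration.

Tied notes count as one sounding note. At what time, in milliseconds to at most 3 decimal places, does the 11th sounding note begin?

note 11 onset = 12b = 5950.413ms

1. 0.0ms @ 0 + 212.515ms (3/7)
2. 212.515ms @ 3/7 + 212.515ms (3/7)
3. 425.03ms @ 6/7 + 425.03ms (6/7)
4. 850.059ms @ 12/7 + 425.03ms (6/7)
5. 1275.089ms @ 18/7 + 425.03ms (6/7)
6. 1700.118ms @ 24/7 + 425.03ms (6/7)
7. 2125.148ms @ 30/7 + 425.03ms (6/7)
8. 2550.177ms @ 36/7 + 425.03ms (6/7)
9. 2975.207ms @ 6 + 1487.603ms (3)
10. 4462.81ms @ 9 + 1487.603ms (3)
11. 5950.413ms @ 12 + 1487.603ms (3)
12. 7438.017ms @ 15 + 212.515ms (3/7)
13. 7650.531ms @ 108/7 + 212.515ms (3/7)
14. 7863.046ms @ 111/7 + 212.515ms (3/7)
15. 8075.561ms @ 114/7 + 212.515ms (3/7)
16. 8288.076ms @ 117/7 + 212.515ms (3/7)
17. 8500.59ms @ 120/7 + 212.515ms (3/7)
18. 8713.105ms @ 123/7 + 212.515ms (3/7)
19. 8925.62ms @ 18 + 1487.603ms (3)
20. 10413.223ms @ 21 + 743.802ms (3/2)
21. 11157.025ms @ 45/2 + 743.802ms (3/2)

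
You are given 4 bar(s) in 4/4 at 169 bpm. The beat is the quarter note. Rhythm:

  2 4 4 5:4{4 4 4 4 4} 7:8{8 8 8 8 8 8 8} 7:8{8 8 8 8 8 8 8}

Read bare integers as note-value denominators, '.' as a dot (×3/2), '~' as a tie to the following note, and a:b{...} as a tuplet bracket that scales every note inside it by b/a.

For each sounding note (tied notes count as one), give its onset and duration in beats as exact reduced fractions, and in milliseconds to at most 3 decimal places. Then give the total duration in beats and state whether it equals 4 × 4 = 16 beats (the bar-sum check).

1) 0.0ms=0b +710.059ms=2b
2) 710.059ms=2b +355.03ms=1b
3) 1065.089ms=3b +355.03ms=1b
4) 1420.118ms=4b +284.024ms=4/5b
5) 1704.142ms=24/5b +284.024ms=4/5b
6) 1988.166ms=28/5b +284.024ms=4/5b
7) 2272.189ms=32/5b +284.024ms=4/5b
8) 2556.213ms=36/5b +284.024ms=4/5b
9) 2840.237ms=8b +202.874ms=4/7b
10) 3043.111ms=60/7b +202.874ms=4/7b
11) 3245.985ms=64/7b +202.874ms=4/7b
12) 3448.859ms=68/7b +202.874ms=4/7b
13) 3651.733ms=72/7b +202.874ms=4/7b
14) 3854.607ms=76/7b +202.874ms=4/7b
15) 4057.481ms=80/7b +202.874ms=4/7b
16) 4260.355ms=12b +202.874ms=4/7b
17) 4463.229ms=88/7b +202.874ms=4/7b
18) 4666.103ms=92/7b +202.874ms=4/7b
19) 4868.977ms=96/7b +202.874ms=4/7b
20) 5071.851ms=100/7b +202.874ms=4/7b
21) 5274.725ms=104/7b +202.874ms=4/7b
22) 5477.599ms=108/7b +202.874ms=4/7b
Σ=16b of 16 (169bpm 4/4) — PASS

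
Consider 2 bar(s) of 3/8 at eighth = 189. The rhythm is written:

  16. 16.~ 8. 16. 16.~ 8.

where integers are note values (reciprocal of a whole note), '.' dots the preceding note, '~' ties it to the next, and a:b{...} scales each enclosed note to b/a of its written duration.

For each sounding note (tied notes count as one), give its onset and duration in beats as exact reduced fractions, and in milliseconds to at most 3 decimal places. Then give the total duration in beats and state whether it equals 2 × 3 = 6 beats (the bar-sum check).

1) 0.0ms=0b +238.095ms=3/4b
2) 238.095ms=3/4b +714.286ms=9/4b
3) 952.381ms=3b +238.095ms=3/4b
4) 1190.476ms=15/4b +714.286ms=9/4b
Σ=6b of 6 (189bpm 3/8) — PASS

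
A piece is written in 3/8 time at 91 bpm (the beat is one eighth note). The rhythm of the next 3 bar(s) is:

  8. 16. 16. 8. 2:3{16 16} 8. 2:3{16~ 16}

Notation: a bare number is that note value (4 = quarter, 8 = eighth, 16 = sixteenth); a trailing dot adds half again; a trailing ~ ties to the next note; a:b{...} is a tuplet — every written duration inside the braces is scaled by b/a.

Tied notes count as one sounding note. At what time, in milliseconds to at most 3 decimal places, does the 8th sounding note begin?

note 8 onset = 15/2b = 4945.055ms

1. 0.0ms @ 0 + 989.011ms (3/2)
2. 989.011ms @ 3/2 + 494.505ms (3/4)
3. 1483.516ms @ 9/4 + 494.505ms (3/4)
4. 1978.022ms @ 3 + 989.011ms (3/2)
5. 2967.033ms @ 9/2 + 494.505ms (3/4)
6. 3461.538ms @ 21/4 + 494.505ms (3/4)
7. 3956.044ms @ 6 + 989.011ms (3/2)
8. 4945.055ms @ 15/2 + 989.011ms (3/2)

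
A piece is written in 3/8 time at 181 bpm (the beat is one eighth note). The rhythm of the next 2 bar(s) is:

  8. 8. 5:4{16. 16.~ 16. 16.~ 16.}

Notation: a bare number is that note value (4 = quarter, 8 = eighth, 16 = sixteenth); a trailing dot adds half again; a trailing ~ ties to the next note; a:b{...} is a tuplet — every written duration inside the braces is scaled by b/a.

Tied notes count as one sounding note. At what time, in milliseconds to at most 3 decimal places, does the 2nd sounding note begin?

1. 0.0ms @ 0 + 497.238ms (3/2)
2. 497.238ms @ 3/2 + 497.238ms (3/2)
3. 994.475ms @ 3 + 198.895ms (3/5)
4. 1193.37ms @ 18/5 + 397.79ms (6/5)
5. 1591.16ms @ 24/5 + 397.79ms (6/5)

note 2 onset = 3/2b = 497.238ms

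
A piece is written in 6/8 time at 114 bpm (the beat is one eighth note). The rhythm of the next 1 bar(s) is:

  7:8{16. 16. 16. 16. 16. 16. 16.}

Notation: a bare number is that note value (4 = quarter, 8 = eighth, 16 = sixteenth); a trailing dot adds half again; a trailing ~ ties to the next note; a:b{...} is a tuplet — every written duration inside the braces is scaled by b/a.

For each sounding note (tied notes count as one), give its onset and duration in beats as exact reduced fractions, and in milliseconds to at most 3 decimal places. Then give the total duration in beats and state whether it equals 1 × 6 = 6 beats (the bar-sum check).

1) 0.0ms=0b +451.128ms=6/7b
2) 451.128ms=6/7b +451.128ms=6/7b
3) 902.256ms=12/7b +451.128ms=6/7b
4) 1353.383ms=18/7b +451.128ms=6/7b
5) 1804.511ms=24/7b +451.128ms=6/7b
6) 2255.639ms=30/7b +451.128ms=6/7b
7) 2706.767ms=36/7b +451.128ms=6/7b
Σ=6b of 6 (114bpm 6/8) — PASS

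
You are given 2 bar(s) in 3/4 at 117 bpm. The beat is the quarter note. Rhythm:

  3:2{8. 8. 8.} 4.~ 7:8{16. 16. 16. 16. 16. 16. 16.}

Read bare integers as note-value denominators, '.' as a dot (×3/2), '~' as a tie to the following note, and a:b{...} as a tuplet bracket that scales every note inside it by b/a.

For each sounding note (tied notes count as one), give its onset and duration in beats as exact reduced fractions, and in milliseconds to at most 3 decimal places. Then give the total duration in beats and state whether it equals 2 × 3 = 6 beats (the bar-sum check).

1) 0.0ms=0b +256.41ms=1/2b
2) 256.41ms=1/2b +256.41ms=1/2b
3) 512.821ms=1b +256.41ms=1/2b
4) 769.231ms=3/2b +989.011ms=27/14b
5) 1758.242ms=24/7b +219.78ms=3/7b
6) 1978.022ms=27/7b +219.78ms=3/7b
7) 2197.802ms=30/7b +219.78ms=3/7b
8) 2417.582ms=33/7b +219.78ms=3/7b
9) 2637.363ms=36/7b +219.78ms=3/7b
10) 2857.143ms=39/7b +219.78ms=3/7b
Σ=6b of 6 (117bpm 3/4) — PASS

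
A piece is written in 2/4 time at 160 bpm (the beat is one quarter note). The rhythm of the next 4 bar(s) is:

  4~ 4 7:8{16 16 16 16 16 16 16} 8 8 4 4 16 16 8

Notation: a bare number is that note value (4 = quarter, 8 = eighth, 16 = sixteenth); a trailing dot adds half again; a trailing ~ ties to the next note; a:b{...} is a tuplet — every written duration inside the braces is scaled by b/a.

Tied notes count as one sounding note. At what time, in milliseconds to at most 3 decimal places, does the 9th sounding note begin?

1. 0.0ms @ 0 + 750.0ms (2)
2. 750.0ms @ 2 + 107.143ms (2/7)
3. 857.143ms @ 16/7 + 107.143ms (2/7)
4. 964.286ms @ 18/7 + 107.143ms (2/7)
5. 1071.429ms @ 20/7 + 107.143ms (2/7)
6. 1178.571ms @ 22/7 + 107.143ms (2/7)
7. 1285.714ms @ 24/7 + 107.143ms (2/7)
8. 1392.857ms @ 26/7 + 107.143ms (2/7)
9. 1500.0ms @ 4 + 187.5ms (1/2)
10. 1687.5ms @ 9/2 + 187.5ms (1/2)
11. 1875.0ms @ 5 + 375.0ms (1)
12. 2250.0ms @ 6 + 375.0ms (1)
13. 2625.0ms @ 7 + 93.75ms (1/4)
14. 2718.75ms @ 29/4 + 93.75ms (1/4)
15. 2812.5ms @ 15/2 + 187.5ms (1/2)

note 9 onset = 4b = 1500.0ms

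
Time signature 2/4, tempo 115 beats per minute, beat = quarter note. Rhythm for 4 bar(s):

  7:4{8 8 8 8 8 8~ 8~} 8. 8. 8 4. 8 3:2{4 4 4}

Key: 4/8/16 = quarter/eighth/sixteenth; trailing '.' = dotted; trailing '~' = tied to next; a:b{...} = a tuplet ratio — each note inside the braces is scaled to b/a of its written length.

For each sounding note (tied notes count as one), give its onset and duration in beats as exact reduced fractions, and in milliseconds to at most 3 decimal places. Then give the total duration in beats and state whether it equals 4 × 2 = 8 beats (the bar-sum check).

1) 0.0ms=0b +149.068ms=2/7b
2) 149.068ms=2/7b +149.068ms=2/7b
3) 298.137ms=4/7b +149.068ms=2/7b
4) 447.205ms=6/7b +149.068ms=2/7b
5) 596.273ms=8/7b +149.068ms=2/7b
6) 745.342ms=10/7b +689.441ms=37/28b
7) 1434.783ms=11/4b +391.304ms=3/4b
8) 1826.087ms=7/2b +260.87ms=1/2b
9) 2086.957ms=4b +782.609ms=3/2b
10) 2869.565ms=11/2b +260.87ms=1/2b
11) 3130.435ms=6b +347.826ms=2/3b
12) 3478.261ms=20/3b +347.826ms=2/3b
13) 3826.087ms=22/3b +347.826ms=2/3b
Σ=8b of 8 (115bpm 2/4) — PASS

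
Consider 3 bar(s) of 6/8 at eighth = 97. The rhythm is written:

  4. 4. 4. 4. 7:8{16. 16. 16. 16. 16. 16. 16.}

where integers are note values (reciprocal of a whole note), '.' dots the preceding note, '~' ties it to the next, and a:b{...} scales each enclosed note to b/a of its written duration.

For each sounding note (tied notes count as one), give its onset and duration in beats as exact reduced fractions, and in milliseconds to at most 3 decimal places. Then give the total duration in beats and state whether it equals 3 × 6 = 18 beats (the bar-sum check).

1) 0.0ms=0b +1855.67ms=3b
2) 1855.67ms=3b +1855.67ms=3b
3) 3711.34ms=6b +1855.67ms=3b
4) 5567.01ms=9b +1855.67ms=3b
5) 7422.68ms=12b +530.191ms=6/7b
6) 7952.872ms=90/7b +530.191ms=6/7b
7) 8483.063ms=96/7b +530.191ms=6/7b
8) 9013.255ms=102/7b +530.191ms=6/7b
9) 9543.446ms=108/7b +530.191ms=6/7b
10) 10073.638ms=114/7b +530.191ms=6/7b
11) 10603.829ms=120/7b +530.191ms=6/7b
Σ=18b of 18 (97bpm 6/8) — PASS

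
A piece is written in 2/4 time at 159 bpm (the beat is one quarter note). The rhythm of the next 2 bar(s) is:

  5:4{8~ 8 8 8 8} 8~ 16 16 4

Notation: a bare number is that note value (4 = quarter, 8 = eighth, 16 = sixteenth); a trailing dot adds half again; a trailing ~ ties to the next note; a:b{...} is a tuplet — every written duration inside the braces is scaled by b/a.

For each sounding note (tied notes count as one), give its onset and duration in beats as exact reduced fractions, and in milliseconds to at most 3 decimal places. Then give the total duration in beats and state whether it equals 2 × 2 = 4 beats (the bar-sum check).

1) 0.0ms=0b +301.887ms=4/5b
2) 301.887ms=4/5b +150.943ms=2/5b
3) 452.83ms=6/5b +150.943ms=2/5b
4) 603.774ms=8/5b +150.943ms=2/5b
5) 754.717ms=2b +283.019ms=3/4b
6) 1037.736ms=11/4b +94.34ms=1/4b
7) 1132.075ms=3b +377.358ms=1b
Σ=4b of 4 (159bpm 2/4) — PASS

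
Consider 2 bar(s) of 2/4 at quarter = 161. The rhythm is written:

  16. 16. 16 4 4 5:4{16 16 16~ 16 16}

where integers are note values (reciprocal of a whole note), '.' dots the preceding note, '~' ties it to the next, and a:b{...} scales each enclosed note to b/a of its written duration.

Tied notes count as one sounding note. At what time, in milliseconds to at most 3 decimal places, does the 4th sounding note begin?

note 4 onset = 1b = 372.671ms

1. 0.0ms @ 0 + 139.752ms (3/8)
2. 139.752ms @ 3/8 + 139.752ms (3/8)
3. 279.503ms @ 3/4 + 93.168ms (1/4)
4. 372.671ms @ 1 + 372.671ms (1)
5. 745.342ms @ 2 + 372.671ms (1)
6. 1118.012ms @ 3 + 74.534ms (1/5)
7. 1192.547ms @ 16/5 + 74.534ms (1/5)
8. 1267.081ms @ 17/5 + 149.068ms (2/5)
9. 1416.149ms @ 19/5 + 74.534ms (1/5)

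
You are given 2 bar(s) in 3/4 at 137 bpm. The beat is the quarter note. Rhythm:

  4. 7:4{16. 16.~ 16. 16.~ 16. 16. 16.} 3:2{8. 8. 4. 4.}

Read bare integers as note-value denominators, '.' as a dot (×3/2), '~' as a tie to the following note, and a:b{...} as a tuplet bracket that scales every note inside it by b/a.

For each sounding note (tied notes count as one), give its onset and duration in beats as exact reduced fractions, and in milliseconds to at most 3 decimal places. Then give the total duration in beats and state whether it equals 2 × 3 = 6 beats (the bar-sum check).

1) 0.0ms=0b +656.934ms=3/2b
2) 656.934ms=3/2b +93.848ms=3/14b
3) 750.782ms=12/7b +187.696ms=3/7b
4) 938.478ms=15/7b +187.696ms=3/7b
5) 1126.173ms=18/7b +93.848ms=3/14b
6) 1220.021ms=39/14b +93.848ms=3/14b
7) 1313.869ms=3b +218.978ms=1/2b
8) 1532.847ms=7/2b +218.978ms=1/2b
9) 1751.825ms=4b +437.956ms=1b
10) 2189.781ms=5b +437.956ms=1b
Σ=6b of 6 (137bpm 3/4) — PASS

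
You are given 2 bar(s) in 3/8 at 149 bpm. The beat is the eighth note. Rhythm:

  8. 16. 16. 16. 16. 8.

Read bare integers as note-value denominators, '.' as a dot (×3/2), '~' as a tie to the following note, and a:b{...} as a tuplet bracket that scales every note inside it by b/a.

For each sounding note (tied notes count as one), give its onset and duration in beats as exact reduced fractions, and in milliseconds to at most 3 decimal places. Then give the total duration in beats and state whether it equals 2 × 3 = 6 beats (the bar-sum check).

1) 0.0ms=0b +604.027ms=3/2b
2) 604.027ms=3/2b +302.013ms=3/4b
3) 906.04ms=9/4b +302.013ms=3/4b
4) 1208.054ms=3b +302.013ms=3/4b
5) 1510.067ms=15/4b +302.013ms=3/4b
6) 1812.081ms=9/2b +604.027ms=3/2b
Σ=6b of 6 (149bpm 3/8) — PASS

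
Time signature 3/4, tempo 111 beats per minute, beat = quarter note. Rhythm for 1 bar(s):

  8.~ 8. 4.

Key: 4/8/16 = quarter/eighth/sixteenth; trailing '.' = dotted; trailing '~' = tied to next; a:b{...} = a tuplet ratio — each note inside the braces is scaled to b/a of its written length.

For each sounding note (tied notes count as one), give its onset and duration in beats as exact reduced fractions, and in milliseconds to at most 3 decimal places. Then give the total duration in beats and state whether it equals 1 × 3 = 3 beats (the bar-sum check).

1) 0.0ms=0b +810.811ms=3/2b
2) 810.811ms=3/2b +810.811ms=3/2b
Σ=3b of 3 (111bpm 3/4) — PASS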